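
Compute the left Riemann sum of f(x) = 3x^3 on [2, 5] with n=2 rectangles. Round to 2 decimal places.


Left Riemann sum uses left endpoints of each subinterval.
Interval: [2, 5], n = 2
dx = (5 - 2) / 2 = 3/2
Left endpoints: [2, 7/2]
f values: [24, 1029/8]
Sum = dx * (sum of f values)
= 3/2 * 1221/8
= 3663/16 ≈ 228.94

228.94


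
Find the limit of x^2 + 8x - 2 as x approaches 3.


Since polynomials are continuous, we use direct substitution.
lim(x->3) of x^2 + 8x - 2
= 1 * 3^2 + 8 * 3 - 2
= 9 + 24 - 2
= 31

31


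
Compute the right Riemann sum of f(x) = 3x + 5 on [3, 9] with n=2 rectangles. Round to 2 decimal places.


Right Riemann sum uses right endpoints of each subinterval.
Interval: [3, 9], n = 2
dx = (9 - 3) / 2 = 3
Right endpoints: [6, 9]
f values: [23, 32]
Sum = dx * (sum of f values)
= 3 * 55
= 165 = 165.00

165.00


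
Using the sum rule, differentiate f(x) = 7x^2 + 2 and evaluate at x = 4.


Differentiate term by term using power and sum rules:
f(x) = 7x^2 + 2
f'(x) = 14x
Substitute x = 4:
f'(4) = 14 * 4 + 0
= 56 + 0
= 56

56


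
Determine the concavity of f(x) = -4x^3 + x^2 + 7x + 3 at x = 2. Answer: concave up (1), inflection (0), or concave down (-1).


Concavity is determined by the sign of f''(x).
f(x) = -4x^3 + x^2 + 7x + 3
f'(x) = -12x^2 + 2x + 7
f''(x) = -24x + 2
f''(2) = -24 * 2 + 2
= -48 + 2
= -46
Since f''(2) < 0, the function is concave down (-1)

-1


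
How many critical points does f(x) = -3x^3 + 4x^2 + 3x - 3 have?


Find where f'(x) = 0:
f(x) = -3x^3 + 4x^2 + 3x - 3
f'(x) = -9x^2 + 8x + 3
This is a quadratic in x. Use the discriminant to count real roots.
Discriminant = (8)^2 - 4 * (-9) * 3
= 64 - (-108)
= 172
Since discriminant > 0, f'(x) = 0 has 2 real solutions.
Number of critical points: 2

2


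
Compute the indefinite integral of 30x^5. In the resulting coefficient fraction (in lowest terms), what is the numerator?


Apply the power rule for integration:
integral of ax^n dx = a/(n+1) * x^(n+1) + C
integral of 30x^5 dx
= 30/6 * x^6 + C
= 5 * x^6 + C
The coefficient in lowest terms is 5 = 5/1, so its numerator is 5

5


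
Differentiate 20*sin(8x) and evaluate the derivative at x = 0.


Apply the chain rule to differentiate 20*sin(8x):
d/dx [20*sin(8x)]
= 20 * cos(8x) * d/dx(8x)
= 20 * 8 * cos(8x)
= 160 * cos(8x)
Evaluate at x = 0:
= 160 * cos(0)
= 160 * 1
= 160

160


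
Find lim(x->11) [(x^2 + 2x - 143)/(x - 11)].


Direct substitution gives 0/0, so we factor the numerator.
Factor: (x^2 + 2x - 143) = (x - 11)(x + 13)
Cancel the common factor (x - 11):
(x^2 + 2x - 143)/(x - 11) = (x + 13)
Now substitute x = 11:
= (11) - (-13) = 24

24


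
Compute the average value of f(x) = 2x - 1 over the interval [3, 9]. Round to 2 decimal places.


Average value = 1/(b-a) * integral from a to b of f(x) dx
First compute the integral of 2x - 1:
F(x) = x^2 - x
F(9) = 1 * 81 - 1 * 9 = 72
F(3) = 1 * 9 - 1 * 3 = 6
Integral = 72 - 6 = 66
Average = 66 / (9 - 3) = 66 / 6
= 11 = 11.00

11.00


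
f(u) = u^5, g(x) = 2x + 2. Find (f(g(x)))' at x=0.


Using the chain rule: (f(g(x)))' = f'(g(x)) * g'(x)
First, find g(0):
g(0) = 2 * 0 + 2 = 2
Next, f'(u) = 5u^4
And g'(x) = 2
So f'(g(0)) * g'(0)
= 5 * 2^4 * 2
= 5 * 16 * 2
= 160

160


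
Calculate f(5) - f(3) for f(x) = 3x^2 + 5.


Net change = f(b) - f(a)
f(x) = 3x^2 + 5
Compute f(5):
f(5) = 3 * 5^2 + 0 * 5 + 5
= 75 + 0 + 5
= 80
Compute f(3):
f(3) = 3 * 3^2 + 0 * 3 + 5
= 27 + 0 + 5
= 32
Net change = 80 - 32 = 48

48


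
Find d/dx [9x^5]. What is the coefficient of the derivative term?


We apply the power rule: d/dx [ax^n] = a*n * x^(n-1)
d/dx [9x^5]
= 9 * 5 * x^(5-1)
= 45x^4
The coefficient is 45

45


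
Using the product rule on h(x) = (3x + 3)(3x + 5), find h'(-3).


Let u(x) = 3x + 3 and v(x) = 3x + 5
u'(x) = 3
v'(x) = 3
Product rule: h'(x) = u'(x)*v(x) + u(x)*v'(x)
= 3 * (3x + 5) + (3x + 3) * 3
At x = -3:
u(-3) = 3 * (-3) + 3 = -6
v(-3) = 3 * (-3) + 5 = -4
h'(-3) = 3 * (-4) + (-6) * 3
= -12 - 18
= -30

-30


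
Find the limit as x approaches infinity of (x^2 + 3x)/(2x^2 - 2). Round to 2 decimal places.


For limits at infinity with equal-degree polynomials,
we compare leading coefficients.
Numerator leading term: x^2
Denominator leading term: 2x^2
Divide both by x^2:
lim = (1 + 3/x) / (2 - 2/x^2)
As x -> infinity, the 1/x and 1/x^2 terms vanish:
= 1/2 = 0.50

0.50


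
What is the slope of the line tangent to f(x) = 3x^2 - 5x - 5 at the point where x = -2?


The slope of the tangent line equals f'(x) at the point.
f(x) = 3x^2 - 5x - 5
f'(x) = 6x - 5
At x = -2:
f'(-2) = 6 * (-2) - 5
= -12 - 5
= -17

-17


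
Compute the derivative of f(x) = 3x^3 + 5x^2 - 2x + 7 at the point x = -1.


Differentiate f(x) = 3x^3 + 5x^2 - 2x + 7 term by term:
f'(x) = 9x^2 + 10x - 2
Substitute x = -1:
f'(-1) = 9 * (-1)^2 + 10 * (-1) - 2
= 9 - 10 - 2
= -3

-3


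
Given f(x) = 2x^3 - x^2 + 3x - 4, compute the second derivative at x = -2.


First derivative:
f'(x) = 6x^2 - 2x + 3
Second derivative:
f''(x) = 12x - 2
Substitute x = -2:
f''(-2) = 12 * (-2) - 2
= -24 - 2
= -26

-26


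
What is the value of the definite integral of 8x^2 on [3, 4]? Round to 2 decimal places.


Find the antiderivative of 8x^2:
F(x) = 8/3 * x^3
Apply the Fundamental Theorem of Calculus:
F(4) - F(3)
= 8/3 * 4^3 - 8/3 * 3^3
= 8/3 * (64 - 27)
= 8/3 * 37
= 296/3 ≈ 98.67

98.67


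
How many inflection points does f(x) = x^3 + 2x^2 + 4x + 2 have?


Inflection points occur where f''(x) = 0 and concavity changes.
f(x) = x^3 + 2x^2 + 4x + 2
f'(x) = 3x^2 + 4x + 4
f''(x) = 6x + 4
Set f''(x) = 0:
6x + 4 = 0
x = -4 / 6 = -2/3
Since f''(x) is linear (degree 1), it changes sign at this point.
Therefore there is exactly 1 inflection point.

1


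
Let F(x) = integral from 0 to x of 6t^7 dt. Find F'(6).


By the Fundamental Theorem of Calculus (Part 1):
If F(x) = integral from 0 to x of f(t) dt, then F'(x) = f(x)
Here f(t) = 6t^7
So F'(x) = 6x^7
Evaluate at x = 6:
F'(6) = 6 * 6^7
= 6 * 279936
= 1679616

1679616


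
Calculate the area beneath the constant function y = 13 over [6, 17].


The area under a constant function y = 13 is a rectangle.
Width = 17 - 6 = 11
Height = 13
Area = width * height
= 11 * 13
= 143

143


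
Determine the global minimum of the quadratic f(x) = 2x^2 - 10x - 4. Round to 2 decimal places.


For a quadratic f(x) = ax^2 + bx + c with a > 0, the minimum is at the vertex.
Vertex x-coordinate: x = -b/(2a)
x = -(-10) / (2 * 2)
x = 10/4 = 5/2
Substitute back to find the minimum value:
f(5/2) = 2 * (5/2)^2 - 10 * (5/2) - 4
= 25/2 - 25 - 4
= -33/2 = -16.50

-16.50


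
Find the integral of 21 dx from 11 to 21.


The integral of a constant k over [a, b] equals k * (b - a).
integral from 11 to 21 of 21 dx
= 21 * (21 - 11)
= 21 * 10
= 210

210


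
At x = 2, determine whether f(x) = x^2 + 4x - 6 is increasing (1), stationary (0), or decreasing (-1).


Compute f'(x) to determine behavior:
f'(x) = 2x + 4
f'(2) = 2 * 2 + 4
= 4 + 4
= 8
Since f'(2) > 0, the function is increasing (1)

1


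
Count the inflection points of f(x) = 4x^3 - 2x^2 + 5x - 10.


Inflection points occur where f''(x) = 0 and concavity changes.
f(x) = 4x^3 - 2x^2 + 5x - 10
f'(x) = 12x^2 - 4x + 5
f''(x) = 24x - 4
Set f''(x) = 0:
24x - 4 = 0
x = 4 / 24 = 1/6
Since f''(x) is linear (degree 1), it changes sign at this point.
Therefore there is exactly 1 inflection point.

1


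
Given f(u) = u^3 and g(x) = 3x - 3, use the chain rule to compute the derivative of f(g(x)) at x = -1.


Using the chain rule: (f(g(x)))' = f'(g(x)) * g'(x)
First, find g(-1):
g(-1) = 3 * (-1) - 3 = -6
Next, f'(u) = 3u^2
And g'(x) = 3
So f'(g(-1)) * g'(-1)
= 3 * (-6)^2 * 3
= 3 * 36 * 3
= 324

324


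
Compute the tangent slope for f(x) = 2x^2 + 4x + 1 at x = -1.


The slope of the tangent line equals f'(x) at the point.
f(x) = 2x^2 + 4x + 1
f'(x) = 4x + 4
At x = -1:
f'(-1) = 4 * (-1) + 4
= -4 + 4
= 0

0


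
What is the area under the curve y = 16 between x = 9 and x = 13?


The area under a constant function y = 16 is a rectangle.
Width = 13 - 9 = 4
Height = 16
Area = width * height
= 4 * 16
= 64

64


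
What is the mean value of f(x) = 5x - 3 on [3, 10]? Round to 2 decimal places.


Average value = 1/(b-a) * integral from a to b of f(x) dx
First compute the integral of 5x - 3:
F(x) = (5/2)x^2 - 3x
F(10) = 5/2 * 100 - 3 * 10 = 220
F(3) = 5/2 * 9 - 3 * 3 = 27/2
Integral = 220 - 27/2 = 413/2
Average = (413/2) / (10 - 3) = (413/2) / 7
= 59/2 = 29.50

29.50


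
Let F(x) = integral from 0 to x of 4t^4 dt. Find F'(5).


By the Fundamental Theorem of Calculus (Part 1):
If F(x) = integral from 0 to x of f(t) dt, then F'(x) = f(x)
Here f(t) = 4t^4
So F'(x) = 4x^4
Evaluate at x = 5:
F'(5) = 4 * 5^4
= 4 * 625
= 2500

2500


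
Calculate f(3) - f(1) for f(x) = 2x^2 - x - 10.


Net change = f(b) - f(a)
f(x) = 2x^2 - x - 10
Compute f(3):
f(3) = 2 * 3^2 - 1 * 3 - 10
= 18 - 3 - 10
= 5
Compute f(1):
f(1) = 2 * 1^2 - 1 * 1 - 10
= 2 - 1 - 10
= -9
Net change = 5 - (-9) = 14

14


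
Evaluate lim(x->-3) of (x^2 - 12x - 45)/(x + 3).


Direct substitution gives 0/0, so we factor the numerator.
Factor: (x^2 - 12x - 45) = (x + 3)(x - 15)
Cancel the common factor (x + 3):
(x^2 - 12x - 45)/(x + 3) = (x - 15)
Now substitute x = -3:
= (-3) - (15) = -18

-18


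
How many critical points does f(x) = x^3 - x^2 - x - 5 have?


Find where f'(x) = 0:
f(x) = x^3 - x^2 - x - 5
f'(x) = 3x^2 - 2x - 1
This is a quadratic in x. Use the discriminant to count real roots.
Discriminant = (-2)^2 - 4 * 3 * (-1)
= 4 - (-12)
= 16
Since discriminant > 0, f'(x) = 0 has 2 real solutions.
Number of critical points: 2

2


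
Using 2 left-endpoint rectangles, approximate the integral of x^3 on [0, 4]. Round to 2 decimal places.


Left Riemann sum uses left endpoints of each subinterval.
Interval: [0, 4], n = 2
dx = (4 - 0) / 2 = 2
Left endpoints: [0, 2]
f values: [0, 8]
Sum = dx * (sum of f values)
= 2 * 8
= 16 = 16.00

16.00


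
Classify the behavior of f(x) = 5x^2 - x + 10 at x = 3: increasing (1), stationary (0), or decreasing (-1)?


Compute f'(x) to determine behavior:
f'(x) = 10x - 1
f'(3) = 10 * 3 - 1
= 30 - 1
= 29
Since f'(3) > 0, the function is increasing (1)

1


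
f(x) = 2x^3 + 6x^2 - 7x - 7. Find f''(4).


First derivative:
f'(x) = 6x^2 + 12x - 7
Second derivative:
f''(x) = 12x + 12
Substitute x = 4:
f''(4) = 12 * 4 + 12
= 48 + 12
= 60

60


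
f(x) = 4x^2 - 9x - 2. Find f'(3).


Differentiate term by term using power and sum rules:
f(x) = 4x^2 - 9x - 2
f'(x) = 8x - 9
Substitute x = 3:
f'(3) = 8 * 3 - 9
= 24 - 9
= 15

15


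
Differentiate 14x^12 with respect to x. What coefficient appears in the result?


We apply the power rule: d/dx [ax^n] = a*n * x^(n-1)
d/dx [14x^12]
= 14 * 12 * x^(12-1)
= 168x^11
The coefficient is 168

168


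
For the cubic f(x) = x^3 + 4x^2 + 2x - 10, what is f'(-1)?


Differentiate f(x) = x^3 + 4x^2 + 2x - 10 term by term:
f'(x) = 3x^2 + 8x + 2
Substitute x = -1:
f'(-1) = 3 * (-1)^2 + 8 * (-1) + 2
= 3 - 8 + 2
= -3

-3


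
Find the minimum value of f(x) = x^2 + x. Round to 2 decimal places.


For a quadratic f(x) = ax^2 + bx + c with a > 0, the minimum is at the vertex.
Vertex x-coordinate: x = -b/(2a)
x = -(1) / (2 * 1)
x = -1/2
Substitute back to find the minimum value:
f(-1/2) = 1 * (-1/2)^2 + 1 * (-1/2) + 0
= 1/4 - 1/2 + 0
= -1/4 = -0.25

-0.25


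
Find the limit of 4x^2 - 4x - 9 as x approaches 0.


Since polynomials are continuous, we use direct substitution.
lim(x->0) of 4x^2 - 4x - 9
= 4 * 0^2 - 4 * 0 - 9
= 0 + 0 - 9
= -9

-9


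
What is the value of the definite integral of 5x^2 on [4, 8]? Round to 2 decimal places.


Find the antiderivative of 5x^2:
F(x) = 5/3 * x^3
Apply the Fundamental Theorem of Calculus:
F(8) - F(4)
= 5/3 * 8^3 - 5/3 * 4^3
= 5/3 * (512 - 64)
= 5/3 * 448
= 2240/3 ≈ 746.67

746.67


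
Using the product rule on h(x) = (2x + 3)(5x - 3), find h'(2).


Let u(x) = 2x + 3 and v(x) = 5x - 3
u'(x) = 2
v'(x) = 5
Product rule: h'(x) = u'(x)*v(x) + u(x)*v'(x)
= 2 * (5x - 3) + (2x + 3) * 5
At x = 2:
u(2) = 2 * 2 + 3 = 7
v(2) = 5 * 2 - 3 = 7
h'(2) = 2 * 7 + 7 * 5
= 14 + 35
= 49

49


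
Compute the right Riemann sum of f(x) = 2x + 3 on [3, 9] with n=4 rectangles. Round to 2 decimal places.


Right Riemann sum uses right endpoints of each subinterval.
Interval: [3, 9], n = 4
dx = (9 - 3) / 4 = 3/2
Right endpoints: [9/2, 6, 15/2, 9]
f values: [12, 15, 18, 21]
Sum = dx * (sum of f values)
= 3/2 * 66
= 99 = 99.00

99.00


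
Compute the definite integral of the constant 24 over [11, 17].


The integral of a constant k over [a, b] equals k * (b - a).
integral from 11 to 17 of 24 dx
= 24 * (17 - 11)
= 24 * 6
= 144

144


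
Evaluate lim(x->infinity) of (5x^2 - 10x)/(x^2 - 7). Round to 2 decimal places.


For limits at infinity with equal-degree polynomials,
we compare leading coefficients.
Numerator leading term: 5x^2
Denominator leading term: x^2
Divide both by x^2:
lim = (5 - 10/x) / (1 - 7/x^2)
As x -> infinity, the 1/x and 1/x^2 terms vanish:
= 5/1 = 5 = 5.00

5.00


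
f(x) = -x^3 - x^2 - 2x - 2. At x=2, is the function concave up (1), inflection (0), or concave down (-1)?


Concavity is determined by the sign of f''(x).
f(x) = -x^3 - x^2 - 2x - 2
f'(x) = -3x^2 - 2x - 2
f''(x) = -6x - 2
f''(2) = -6 * 2 - 2
= -12 - 2
= -14
Since f''(2) < 0, the function is concave down (-1)

-1


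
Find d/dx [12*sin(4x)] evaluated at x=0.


Apply the chain rule to differentiate 12*sin(4x):
d/dx [12*sin(4x)]
= 12 * cos(4x) * d/dx(4x)
= 12 * 4 * cos(4x)
= 48 * cos(4x)
Evaluate at x = 0:
= 48 * cos(0)
= 48 * 1
= 48

48


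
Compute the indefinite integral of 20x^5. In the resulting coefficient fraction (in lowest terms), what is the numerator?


Apply the power rule for integration:
integral of ax^n dx = a/(n+1) * x^(n+1) + C
integral of 20x^5 dx
= 20/6 * x^6 + C
= 10/3 * x^6 + C
The coefficient in lowest terms is 10/3, and its numerator is 10

10


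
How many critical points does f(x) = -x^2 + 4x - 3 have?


Find where f'(x) = 0:
f'(x) = -2x + 4
Set f'(x) = 0:
-2x + 4 = 0
x = -4 / (-2) = 2
This is a linear equation in x, so there is exactly one solution.
Number of critical points: 1

1


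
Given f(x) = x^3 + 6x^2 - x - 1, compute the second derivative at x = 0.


First derivative:
f'(x) = 3x^2 + 12x - 1
Second derivative:
f''(x) = 6x + 12
Substitute x = 0:
f''(0) = 6 * 0 + 12
= 0 + 12
= 12

12


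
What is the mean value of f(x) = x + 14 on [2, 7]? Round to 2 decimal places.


Average value = 1/(b-a) * integral from a to b of f(x) dx
First compute the integral of x + 14:
F(x) = (1/2)x^2 + 14x
F(7) = 1/2 * 49 + 14 * 7 = 245/2
F(2) = 1/2 * 4 + 14 * 2 = 30
Integral = 245/2 - 30 = 185/2
Average = (185/2) / (7 - 2) = (185/2) / 5
= 37/2 = 18.50

18.50


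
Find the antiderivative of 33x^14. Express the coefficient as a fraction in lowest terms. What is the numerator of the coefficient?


Apply the power rule for integration:
integral of ax^n dx = a/(n+1) * x^(n+1) + C
integral of 33x^14 dx
= 33/15 * x^15 + C
= 11/5 * x^15 + C
The coefficient in lowest terms is 11/5, and its numerator is 11

11


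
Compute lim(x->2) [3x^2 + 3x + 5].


Since polynomials are continuous, we use direct substitution.
lim(x->2) of 3x^2 + 3x + 5
= 3 * 2^2 + 3 * 2 + 5
= 12 + 6 + 5
= 23

23


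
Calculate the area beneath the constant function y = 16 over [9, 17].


The area under a constant function y = 16 is a rectangle.
Width = 17 - 9 = 8
Height = 16
Area = width * height
= 8 * 16
= 128

128


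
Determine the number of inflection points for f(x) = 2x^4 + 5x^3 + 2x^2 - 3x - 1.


Inflection points occur where f''(x) = 0 and concavity changes.
f(x) = 2x^4 + 5x^3 + 2x^2 - 3x - 1
f'(x) = 8x^3 + 15x^2 + 4x - 3
f''(x) = 24x^2 + 30x + 4
This is a quadratic in x. Use the discriminant to count real roots.
Discriminant = (30)^2 - 4 * 24 * 4
= 900 - 384
= 516
Since discriminant > 0, f''(x) = 0 has 2 distinct real solutions.
A quadratic with two distinct real roots changes sign at each root, so concavity changes at both.
Number of inflection points: 2

2


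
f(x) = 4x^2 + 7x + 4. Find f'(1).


Differentiate term by term using power and sum rules:
f(x) = 4x^2 + 7x + 4
f'(x) = 8x + 7
Substitute x = 1:
f'(1) = 8 * 1 + 7
= 8 + 7
= 15

15


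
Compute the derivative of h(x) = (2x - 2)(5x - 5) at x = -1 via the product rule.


Let u(x) = 2x - 2 and v(x) = 5x - 5
u'(x) = 2
v'(x) = 5
Product rule: h'(x) = u'(x)*v(x) + u(x)*v'(x)
= 2 * (5x - 5) + (2x - 2) * 5
At x = -1:
u(-1) = 2 * (-1) - 2 = -4
v(-1) = 5 * (-1) - 5 = -10
h'(-1) = 2 * (-10) + (-4) * 5
= -20 - 20
= -40

-40


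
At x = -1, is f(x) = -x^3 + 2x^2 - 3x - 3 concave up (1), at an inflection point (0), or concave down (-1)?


Concavity is determined by the sign of f''(x).
f(x) = -x^3 + 2x^2 - 3x - 3
f'(x) = -3x^2 + 4x - 3
f''(x) = -6x + 4
f''(-1) = -6 * (-1) + 4
= 6 + 4
= 10
Since f''(-1) > 0, the function is concave up (1)

1


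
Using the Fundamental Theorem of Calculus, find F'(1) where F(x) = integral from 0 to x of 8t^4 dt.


By the Fundamental Theorem of Calculus (Part 1):
If F(x) = integral from 0 to x of f(t) dt, then F'(x) = f(x)
Here f(t) = 8t^4
So F'(x) = 8x^4
Evaluate at x = 1:
F'(1) = 8 * 1^4
= 8 * 1
= 8

8


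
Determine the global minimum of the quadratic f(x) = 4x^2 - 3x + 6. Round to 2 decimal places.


For a quadratic f(x) = ax^2 + bx + c with a > 0, the minimum is at the vertex.
Vertex x-coordinate: x = -b/(2a)
x = -(-3) / (2 * 4)
x = 3/8
Substitute back to find the minimum value:
f(3/8) = 4 * (3/8)^2 - 3 * (3/8) + 6
= 9/16 - 9/8 + 6
= 87/16 ≈ 5.44

5.44


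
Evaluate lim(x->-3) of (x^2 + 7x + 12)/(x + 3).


Direct substitution gives 0/0, so we factor the numerator.
Factor: (x^2 + 7x + 12) = (x + 3)(x + 4)
Cancel the common factor (x + 3):
(x^2 + 7x + 12)/(x + 3) = (x + 4)
Now substitute x = -3:
= (-3) - (-4) = 1

1


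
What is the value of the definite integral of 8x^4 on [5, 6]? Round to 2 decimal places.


Find the antiderivative of 8x^4:
F(x) = 8/5 * x^5
Apply the Fundamental Theorem of Calculus:
F(6) - F(5)
= 8/5 * 6^5 - 8/5 * 5^5
= 8/5 * (7776 - 3125)
= 8/5 * 4651
= 37208/5 = 7441.60

7441.60


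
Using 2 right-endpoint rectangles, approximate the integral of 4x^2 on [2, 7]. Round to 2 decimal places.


Right Riemann sum uses right endpoints of each subinterval.
Interval: [2, 7], n = 2
dx = (7 - 2) / 2 = 5/2
Right endpoints: [9/2, 7]
f values: [81, 196]
Sum = dx * (sum of f values)
= 5/2 * 277
= 1385/2 = 692.50

692.50


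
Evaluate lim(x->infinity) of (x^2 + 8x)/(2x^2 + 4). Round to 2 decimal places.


For limits at infinity with equal-degree polynomials,
we compare leading coefficients.
Numerator leading term: x^2
Denominator leading term: 2x^2
Divide both by x^2:
lim = (1 + 8/x) / (2 + 4/x^2)
As x -> infinity, the 1/x and 1/x^2 terms vanish:
= 1/2 = 0.50

0.50


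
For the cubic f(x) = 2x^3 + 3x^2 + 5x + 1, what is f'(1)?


Differentiate f(x) = 2x^3 + 3x^2 + 5x + 1 term by term:
f'(x) = 6x^2 + 6x + 5
Substitute x = 1:
f'(1) = 6 * 1^2 + 6 * 1 + 5
= 6 + 6 + 5
= 17

17


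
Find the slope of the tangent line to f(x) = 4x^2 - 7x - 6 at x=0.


The slope of the tangent line equals f'(x) at the point.
f(x) = 4x^2 - 7x - 6
f'(x) = 8x - 7
At x = 0:
f'(0) = 8 * 0 - 7
= 0 - 7
= -7

-7


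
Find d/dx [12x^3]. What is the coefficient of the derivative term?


We apply the power rule: d/dx [ax^n] = a*n * x^(n-1)
d/dx [12x^3]
= 12 * 3 * x^(3-1)
= 36x^2
The coefficient is 36

36


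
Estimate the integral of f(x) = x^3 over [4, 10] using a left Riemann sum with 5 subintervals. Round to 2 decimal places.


Left Riemann sum uses left endpoints of each subinterval.
Interval: [4, 10], n = 5
dx = (10 - 4) / 5 = 6/5
Left endpoints: [4, 26/5, 32/5, 38/5, 44/5]
f values: [64, 17576/125, 32768/125, 54872/125, 85184/125]
Sum = dx * (sum of f values)
= 6/5 * 7936/5
= 47616/25 = 1904.64

1904.64


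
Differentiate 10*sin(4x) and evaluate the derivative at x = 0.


Apply the chain rule to differentiate 10*sin(4x):
d/dx [10*sin(4x)]
= 10 * cos(4x) * d/dx(4x)
= 10 * 4 * cos(4x)
= 40 * cos(4x)
Evaluate at x = 0:
= 40 * cos(0)
= 40 * 1
= 40

40


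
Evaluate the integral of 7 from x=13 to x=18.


The integral of a constant k over [a, b] equals k * (b - a).
integral from 13 to 18 of 7 dx
= 7 * (18 - 13)
= 7 * 5
= 35

35


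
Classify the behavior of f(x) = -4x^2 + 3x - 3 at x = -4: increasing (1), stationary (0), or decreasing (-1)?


Compute f'(x) to determine behavior:
f'(x) = -8x + 3
f'(-4) = -8 * (-4) + 3
= 32 + 3
= 35
Since f'(-4) > 0, the function is increasing (1)

1


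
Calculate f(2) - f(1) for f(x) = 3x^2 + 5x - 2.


Net change = f(b) - f(a)
f(x) = 3x^2 + 5x - 2
Compute f(2):
f(2) = 3 * 2^2 + 5 * 2 - 2
= 12 + 10 - 2
= 20
Compute f(1):
f(1) = 3 * 1^2 + 5 * 1 - 2
= 3 + 5 - 2
= 6
Net change = 20 - 6 = 14

14


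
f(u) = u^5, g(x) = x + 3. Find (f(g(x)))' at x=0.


Using the chain rule: (f(g(x)))' = f'(g(x)) * g'(x)
First, find g(0):
g(0) = 1 * 0 + 3 = 3
Next, f'(u) = 5u^4
And g'(x) = 1
So f'(g(0)) * g'(0)
= 5 * 3^4 * 1
= 5 * 81 * 1
= 405

405


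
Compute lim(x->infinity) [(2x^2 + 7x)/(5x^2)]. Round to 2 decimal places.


For limits at infinity with equal-degree polynomials,
we compare leading coefficients.
Numerator leading term: 2x^2
Denominator leading term: 5x^2
Divide both by x^2:
lim = (2 + 7/x) / (5)
As x -> infinity, the 1/x and 1/x^2 terms vanish:
= 2/5 = 0.40

0.40


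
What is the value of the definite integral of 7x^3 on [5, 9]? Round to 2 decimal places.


Find the antiderivative of 7x^3:
F(x) = 7/4 * x^4
Apply the Fundamental Theorem of Calculus:
F(9) - F(5)
= 7/4 * 9^4 - 7/4 * 5^4
= 7/4 * (6561 - 625)
= 7/4 * 5936
= 10388 = 10388.00

10388.00


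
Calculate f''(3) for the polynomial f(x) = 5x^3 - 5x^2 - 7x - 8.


First derivative:
f'(x) = 15x^2 - 10x - 7
Second derivative:
f''(x) = 30x - 10
Substitute x = 3:
f''(3) = 30 * 3 - 10
= 90 - 10
= 80

80


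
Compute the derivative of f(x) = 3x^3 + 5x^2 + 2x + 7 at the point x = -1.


Differentiate f(x) = 3x^3 + 5x^2 + 2x + 7 term by term:
f'(x) = 9x^2 + 10x + 2
Substitute x = -1:
f'(-1) = 9 * (-1)^2 + 10 * (-1) + 2
= 9 - 10 + 2
= 1

1


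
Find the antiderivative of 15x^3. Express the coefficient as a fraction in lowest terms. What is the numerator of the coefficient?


Apply the power rule for integration:
integral of ax^n dx = a/(n+1) * x^(n+1) + C
integral of 15x^3 dx
= 15/4 * x^4 + C
The coefficient in lowest terms is 15/4, and its numerator is 15

15


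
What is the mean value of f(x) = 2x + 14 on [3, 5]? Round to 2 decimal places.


Average value = 1/(b-a) * integral from a to b of f(x) dx
First compute the integral of 2x + 14:
F(x) = x^2 + 14x
F(5) = 1 * 25 + 14 * 5 = 95
F(3) = 1 * 9 + 14 * 3 = 51
Integral = 95 - 51 = 44
Average = 44 / (5 - 3) = 44 / 2
= 22 = 22.00

22.00


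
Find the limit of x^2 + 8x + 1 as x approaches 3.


Since polynomials are continuous, we use direct substitution.
lim(x->3) of x^2 + 8x + 1
= 1 * 3^2 + 8 * 3 + 1
= 9 + 24 + 1
= 34

34


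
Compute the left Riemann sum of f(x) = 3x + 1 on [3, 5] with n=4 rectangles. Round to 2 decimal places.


Left Riemann sum uses left endpoints of each subinterval.
Interval: [3, 5], n = 4
dx = (5 - 3) / 4 = 1/2
Left endpoints: [3, 7/2, 4, 9/2]
f values: [10, 23/2, 13, 29/2]
Sum = dx * (sum of f values)
= 1/2 * 49
= 49/2 = 24.50

24.50


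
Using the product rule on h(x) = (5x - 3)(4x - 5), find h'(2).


Let u(x) = 5x - 3 and v(x) = 4x - 5
u'(x) = 5
v'(x) = 4
Product rule: h'(x) = u'(x)*v(x) + u(x)*v'(x)
= 5 * (4x - 5) + (5x - 3) * 4
At x = 2:
u(2) = 5 * 2 - 3 = 7
v(2) = 4 * 2 - 5 = 3
h'(2) = 5 * 3 + 7 * 4
= 15 + 28
= 43

43


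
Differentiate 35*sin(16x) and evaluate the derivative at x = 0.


Apply the chain rule to differentiate 35*sin(16x):
d/dx [35*sin(16x)]
= 35 * cos(16x) * d/dx(16x)
= 35 * 16 * cos(16x)
= 560 * cos(16x)
Evaluate at x = 0:
= 560 * cos(0)
= 560 * 1
= 560

560


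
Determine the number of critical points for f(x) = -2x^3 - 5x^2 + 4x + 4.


Find where f'(x) = 0:
f(x) = -2x^3 - 5x^2 + 4x + 4
f'(x) = -6x^2 - 10x + 4
This is a quadratic in x. Use the discriminant to count real roots.
Discriminant = (-10)^2 - 4 * (-6) * 4
= 100 - (-96)
= 196
Since discriminant > 0, f'(x) = 0 has 2 real solutions.
Number of critical points: 2

2


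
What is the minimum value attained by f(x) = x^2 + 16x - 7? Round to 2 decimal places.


For a quadratic f(x) = ax^2 + bx + c with a > 0, the minimum is at the vertex.
Vertex x-coordinate: x = -b/(2a)
x = -(16) / (2 * 1)
x = -16/2 = -8
Substitute back to find the minimum value:
f(-8) = 1 * (-8)^2 + 16 * (-8) - 7
= 64 - 128 - 7
= -71 = -71.00

-71.00


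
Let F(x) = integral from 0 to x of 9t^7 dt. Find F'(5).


By the Fundamental Theorem of Calculus (Part 1):
If F(x) = integral from 0 to x of f(t) dt, then F'(x) = f(x)
Here f(t) = 9t^7
So F'(x) = 9x^7
Evaluate at x = 5:
F'(5) = 9 * 5^7
= 9 * 78125
= 703125

703125


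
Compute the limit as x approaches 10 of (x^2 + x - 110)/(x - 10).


Direct substitution gives 0/0, so we factor the numerator.
Factor: (x^2 + x - 110) = (x - 10)(x + 11)
Cancel the common factor (x - 10):
(x^2 + x - 110)/(x - 10) = (x + 11)
Now substitute x = 10:
= (10) - (-11) = 21

21


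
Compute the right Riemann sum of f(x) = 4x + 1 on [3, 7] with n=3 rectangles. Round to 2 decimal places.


Right Riemann sum uses right endpoints of each subinterval.
Interval: [3, 7], n = 3
dx = (7 - 3) / 3 = 4/3
Right endpoints: [13/3, 17/3, 7]
f values: [55/3, 71/3, 29]
Sum = dx * (sum of f values)
= 4/3 * 71
= 284/3 ≈ 94.67

94.67


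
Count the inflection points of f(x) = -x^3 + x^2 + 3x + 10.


Inflection points occur where f''(x) = 0 and concavity changes.
f(x) = -x^3 + x^2 + 3x + 10
f'(x) = -3x^2 + 2x + 3
f''(x) = -6x + 2
Set f''(x) = 0:
-6x + 2 = 0
x = -2 / (-6) = 1/3
Since f''(x) is linear (degree 1), it changes sign at this point.
Therefore there is exactly 1 inflection point.

1


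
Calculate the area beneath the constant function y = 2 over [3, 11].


The area under a constant function y = 2 is a rectangle.
Width = 11 - 3 = 8
Height = 2
Area = width * height
= 8 * 2
= 16

16


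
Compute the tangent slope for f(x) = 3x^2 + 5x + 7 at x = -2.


The slope of the tangent line equals f'(x) at the point.
f(x) = 3x^2 + 5x + 7
f'(x) = 6x + 5
At x = -2:
f'(-2) = 6 * (-2) + 5
= -12 + 5
= -7

-7


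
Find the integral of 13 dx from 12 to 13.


The integral of a constant k over [a, b] equals k * (b - a).
integral from 12 to 13 of 13 dx
= 13 * (13 - 12)
= 13 * 1
= 13

13


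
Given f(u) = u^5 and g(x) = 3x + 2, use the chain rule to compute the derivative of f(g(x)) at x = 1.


Using the chain rule: (f(g(x)))' = f'(g(x)) * g'(x)
First, find g(1):
g(1) = 3 * 1 + 2 = 5
Next, f'(u) = 5u^4
And g'(x) = 3
So f'(g(1)) * g'(1)
= 5 * 5^4 * 3
= 5 * 625 * 3
= 9375

9375


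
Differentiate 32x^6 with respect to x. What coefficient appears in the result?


We apply the power rule: d/dx [ax^n] = a*n * x^(n-1)
d/dx [32x^6]
= 32 * 6 * x^(6-1)
= 192x^5
The coefficient is 192

192


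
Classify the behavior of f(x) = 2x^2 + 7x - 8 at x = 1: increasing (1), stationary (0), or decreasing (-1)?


Compute f'(x) to determine behavior:
f'(x) = 4x + 7
f'(1) = 4 * 1 + 7
= 4 + 7
= 11
Since f'(1) > 0, the function is increasing (1)

1


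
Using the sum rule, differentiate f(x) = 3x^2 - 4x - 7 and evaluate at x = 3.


Differentiate term by term using power and sum rules:
f(x) = 3x^2 - 4x - 7
f'(x) = 6x - 4
Substitute x = 3:
f'(3) = 6 * 3 - 4
= 18 - 4
= 14

14


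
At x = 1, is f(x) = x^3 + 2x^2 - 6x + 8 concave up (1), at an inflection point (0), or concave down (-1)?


Concavity is determined by the sign of f''(x).
f(x) = x^3 + 2x^2 - 6x + 8
f'(x) = 3x^2 + 4x - 6
f''(x) = 6x + 4
f''(1) = 6 * 1 + 4
= 6 + 4
= 10
Since f''(1) > 0, the function is concave up (1)

1


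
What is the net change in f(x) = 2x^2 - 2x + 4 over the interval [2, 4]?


Net change = f(b) - f(a)
f(x) = 2x^2 - 2x + 4
Compute f(4):
f(4) = 2 * 4^2 - 2 * 4 + 4
= 32 - 8 + 4
= 28
Compute f(2):
f(2) = 2 * 2^2 - 2 * 2 + 4
= 8 - 4 + 4
= 8
Net change = 28 - 8 = 20

20


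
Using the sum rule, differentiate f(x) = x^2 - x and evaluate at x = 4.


Differentiate term by term using power and sum rules:
f(x) = x^2 - x
f'(x) = 2x - 1
Substitute x = 4:
f'(4) = 2 * 4 - 1
= 8 - 1
= 7

7


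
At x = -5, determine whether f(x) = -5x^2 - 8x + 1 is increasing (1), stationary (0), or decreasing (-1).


Compute f'(x) to determine behavior:
f'(x) = -10x - 8
f'(-5) = -10 * (-5) - 8
= 50 - 8
= 42
Since f'(-5) > 0, the function is increasing (1)

1


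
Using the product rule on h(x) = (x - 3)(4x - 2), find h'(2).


Let u(x) = x - 3 and v(x) = 4x - 2
u'(x) = 1
v'(x) = 4
Product rule: h'(x) = u'(x)*v(x) + u(x)*v'(x)
= 1 * (4x - 2) + (x - 3) * 4
At x = 2:
u(2) = 1 * 2 - 3 = -1
v(2) = 4 * 2 - 2 = 6
h'(2) = 1 * 6 + (-1) * 4
= 6 - 4
= 2

2


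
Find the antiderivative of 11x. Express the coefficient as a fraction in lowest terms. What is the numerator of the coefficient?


Apply the power rule for integration:
integral of ax^n dx = a/(n+1) * x^(n+1) + C
integral of 11x dx
= 11/2 * x^2 + C
The coefficient in lowest terms is 11/2, and its numerator is 11

11


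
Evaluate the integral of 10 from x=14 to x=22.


The integral of a constant k over [a, b] equals k * (b - a).
integral from 14 to 22 of 10 dx
= 10 * (22 - 14)
= 10 * 8
= 80

80


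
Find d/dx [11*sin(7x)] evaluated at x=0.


Apply the chain rule to differentiate 11*sin(7x):
d/dx [11*sin(7x)]
= 11 * cos(7x) * d/dx(7x)
= 11 * 7 * cos(7x)
= 77 * cos(7x)
Evaluate at x = 0:
= 77 * cos(0)
= 77 * 1
= 77

77


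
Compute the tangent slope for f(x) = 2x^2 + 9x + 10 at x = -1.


The slope of the tangent line equals f'(x) at the point.
f(x) = 2x^2 + 9x + 10
f'(x) = 4x + 9
At x = -1:
f'(-1) = 4 * (-1) + 9
= -4 + 9
= 5

5


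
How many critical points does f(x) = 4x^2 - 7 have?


Find where f'(x) = 0:
f'(x) = 8x
Set f'(x) = 0:
8x = 0
x = 0 / 8 = 0
This is a linear equation in x, so there is exactly one solution.
Number of critical points: 1

1


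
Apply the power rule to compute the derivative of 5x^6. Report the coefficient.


We apply the power rule: d/dx [ax^n] = a*n * x^(n-1)
d/dx [5x^6]
= 5 * 6 * x^(6-1)
= 30x^5
The coefficient is 30

30


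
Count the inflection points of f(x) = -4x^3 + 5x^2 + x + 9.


Inflection points occur where f''(x) = 0 and concavity changes.
f(x) = -4x^3 + 5x^2 + x + 9
f'(x) = -12x^2 + 10x + 1
f''(x) = -24x + 10
Set f''(x) = 0:
-24x + 10 = 0
x = -10 / (-24) = 5/12
Since f''(x) is linear (degree 1), it changes sign at this point.
Therefore there is exactly 1 inflection point.

1


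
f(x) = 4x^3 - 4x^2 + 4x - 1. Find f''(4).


First derivative:
f'(x) = 12x^2 - 8x + 4
Second derivative:
f''(x) = 24x - 8
Substitute x = 4:
f''(4) = 24 * 4 - 8
= 96 - 8
= 88

88


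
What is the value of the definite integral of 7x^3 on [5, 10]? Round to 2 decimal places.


Find the antiderivative of 7x^3:
F(x) = 7/4 * x^4
Apply the Fundamental Theorem of Calculus:
F(10) - F(5)
= 7/4 * 10^4 - 7/4 * 5^4
= 7/4 * (10000 - 625)
= 7/4 * 9375
= 65625/4 = 16406.25

16406.25


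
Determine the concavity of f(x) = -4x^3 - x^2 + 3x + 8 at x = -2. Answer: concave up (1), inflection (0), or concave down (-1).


Concavity is determined by the sign of f''(x).
f(x) = -4x^3 - x^2 + 3x + 8
f'(x) = -12x^2 - 2x + 3
f''(x) = -24x - 2
f''(-2) = -24 * (-2) - 2
= 48 - 2
= 46
Since f''(-2) > 0, the function is concave up (1)

1


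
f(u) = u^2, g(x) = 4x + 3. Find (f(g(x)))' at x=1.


Using the chain rule: (f(g(x)))' = f'(g(x)) * g'(x)
First, find g(1):
g(1) = 4 * 1 + 3 = 7
Next, f'(u) = 2u
And g'(x) = 4
So f'(g(1)) * g'(1)
= 2 * 7 * 4
= 56

56


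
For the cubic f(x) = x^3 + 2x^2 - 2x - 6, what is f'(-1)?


Differentiate f(x) = x^3 + 2x^2 - 2x - 6 term by term:
f'(x) = 3x^2 + 4x - 2
Substitute x = -1:
f'(-1) = 3 * (-1)^2 + 4 * (-1) - 2
= 3 - 4 - 2
= -3

-3


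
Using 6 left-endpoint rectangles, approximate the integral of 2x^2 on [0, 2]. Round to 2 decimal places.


Left Riemann sum uses left endpoints of each subinterval.
Interval: [0, 2], n = 6
dx = (2 - 0) / 6 = 1/3
Left endpoints: [0, 1/3, 2/3, 1, 4/3, 5/3]
f values: [0, 2/9, 8/9, 2, 32/9, 50/9]
Sum = dx * (sum of f values)
= 1/3 * 110/9
= 110/27 ≈ 4.07

4.07


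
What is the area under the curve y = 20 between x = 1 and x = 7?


The area under a constant function y = 20 is a rectangle.
Width = 7 - 1 = 6
Height = 20
Area = width * height
= 6 * 20
= 120

120


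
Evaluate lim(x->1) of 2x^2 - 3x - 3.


Since polynomials are continuous, we use direct substitution.
lim(x->1) of 2x^2 - 3x - 3
= 2 * 1^2 - 3 * 1 - 3
= 2 - 3 - 3
= -4

-4


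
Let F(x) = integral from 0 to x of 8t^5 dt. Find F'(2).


By the Fundamental Theorem of Calculus (Part 1):
If F(x) = integral from 0 to x of f(t) dt, then F'(x) = f(x)
Here f(t) = 8t^5
So F'(x) = 8x^5
Evaluate at x = 2:
F'(2) = 8 * 2^5
= 8 * 32
= 256

256


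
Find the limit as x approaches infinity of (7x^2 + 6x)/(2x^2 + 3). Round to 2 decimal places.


For limits at infinity with equal-degree polynomials,
we compare leading coefficients.
Numerator leading term: 7x^2
Denominator leading term: 2x^2
Divide both by x^2:
lim = (7 + 6/x) / (2 + 3/x^2)
As x -> infinity, the 1/x and 1/x^2 terms vanish:
= 7/2 = 3.50

3.50


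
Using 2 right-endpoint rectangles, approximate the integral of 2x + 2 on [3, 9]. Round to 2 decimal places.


Right Riemann sum uses right endpoints of each subinterval.
Interval: [3, 9], n = 2
dx = (9 - 3) / 2 = 3
Right endpoints: [6, 9]
f values: [14, 20]
Sum = dx * (sum of f values)
= 3 * 34
= 102 = 102.00

102.00


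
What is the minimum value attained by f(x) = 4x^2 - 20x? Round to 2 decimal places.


For a quadratic f(x) = ax^2 + bx + c with a > 0, the minimum is at the vertex.
Vertex x-coordinate: x = -b/(2a)
x = -(-20) / (2 * 4)
x = 20/8 = 5/2
Substitute back to find the minimum value:
f(5/2) = 4 * (5/2)^2 - 20 * (5/2) + 0
= 25 - 50 + 0
= -25 = -25.00

-25.00


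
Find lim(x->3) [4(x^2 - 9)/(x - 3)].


Direct substitution gives 0/0, so we factor the numerator.
Factor: 4(x^2 - 9) = 4 * (x - 3)(x + 3)
Cancel the common factor (x - 3):
4(x^2 - 9)/(x - 3) = 4 * (x + 3)
Now substitute x = 3:
= 4 * (3 + 3) = 24

24


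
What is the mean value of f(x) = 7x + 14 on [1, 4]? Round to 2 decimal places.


Average value = 1/(b-a) * integral from a to b of f(x) dx
First compute the integral of 7x + 14:
F(x) = (7/2)x^2 + 14x
F(4) = 7/2 * 16 + 14 * 4 = 112
F(1) = 7/2 * 1 + 14 * 1 = 35/2
Integral = 112 - 35/2 = 189/2
Average = (189/2) / (4 - 1) = (189/2) / 3
= 63/2 = 31.50

31.50


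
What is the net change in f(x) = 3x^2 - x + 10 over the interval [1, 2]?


Net change = f(b) - f(a)
f(x) = 3x^2 - x + 10
Compute f(2):
f(2) = 3 * 2^2 - 1 * 2 + 10
= 12 - 2 + 10
= 20
Compute f(1):
f(1) = 3 * 1^2 - 1 * 1 + 10
= 3 - 1 + 10
= 12
Net change = 20 - 12 = 8

8


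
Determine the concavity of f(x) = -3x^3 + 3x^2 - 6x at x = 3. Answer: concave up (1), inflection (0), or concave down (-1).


Concavity is determined by the sign of f''(x).
f(x) = -3x^3 + 3x^2 - 6x
f'(x) = -9x^2 + 6x - 6
f''(x) = -18x + 6
f''(3) = -18 * 3 + 6
= -54 + 6
= -48
Since f''(3) < 0, the function is concave down (-1)

-1


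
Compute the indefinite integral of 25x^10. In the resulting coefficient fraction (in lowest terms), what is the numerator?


Apply the power rule for integration:
integral of ax^n dx = a/(n+1) * x^(n+1) + C
integral of 25x^10 dx
= 25/11 * x^11 + C
The coefficient in lowest terms is 25/11, and its numerator is 25

25


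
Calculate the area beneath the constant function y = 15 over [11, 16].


The area under a constant function y = 15 is a rectangle.
Width = 16 - 11 = 5
Height = 15
Area = width * height
= 5 * 15
= 75

75


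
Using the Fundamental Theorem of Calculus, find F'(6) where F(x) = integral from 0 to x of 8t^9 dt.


By the Fundamental Theorem of Calculus (Part 1):
If F(x) = integral from 0 to x of f(t) dt, then F'(x) = f(x)
Here f(t) = 8t^9
So F'(x) = 8x^9
Evaluate at x = 6:
F'(6) = 8 * 6^9
= 8 * 10077696
= 80621568

80621568


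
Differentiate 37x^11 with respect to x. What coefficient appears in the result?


We apply the power rule: d/dx [ax^n] = a*n * x^(n-1)
d/dx [37x^11]
= 37 * 11 * x^(11-1)
= 407x^10
The coefficient is 407

407


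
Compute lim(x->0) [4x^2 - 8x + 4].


Since polynomials are continuous, we use direct substitution.
lim(x->0) of 4x^2 - 8x + 4
= 4 * 0^2 - 8 * 0 + 4
= 0 + 0 + 4
= 4

4


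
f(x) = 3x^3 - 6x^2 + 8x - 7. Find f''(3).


First derivative:
f'(x) = 9x^2 - 12x + 8
Second derivative:
f''(x) = 18x - 12
Substitute x = 3:
f''(3) = 18 * 3 - 12
= 54 - 12
= 42

42


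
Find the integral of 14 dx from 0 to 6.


The integral of a constant k over [a, b] equals k * (b - a).
integral from 0 to 6 of 14 dx
= 14 * (6 - 0)
= 14 * 6
= 84

84


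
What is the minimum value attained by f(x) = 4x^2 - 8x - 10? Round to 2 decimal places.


For a quadratic f(x) = ax^2 + bx + c with a > 0, the minimum is at the vertex.
Vertex x-coordinate: x = -b/(2a)
x = -(-8) / (2 * 4)
x = 8/8 = 1
Substitute back to find the minimum value:
f(1) = 4 * 1^2 - 8 * 1 - 10
= 4 - 8 - 10
= -14 = -14.00

-14.00


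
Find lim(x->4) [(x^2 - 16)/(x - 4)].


Direct substitution gives 0/0, so we factor the numerator.
Factor: (x^2 - 16) = (x - 4)(x + 4)
Cancel the common factor (x - 4):
(x^2 - 16)/(x - 4) = (x + 4)
Now substitute x = 4:
= (4 + 4) = 8

8


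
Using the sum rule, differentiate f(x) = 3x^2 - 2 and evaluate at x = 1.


Differentiate term by term using power and sum rules:
f(x) = 3x^2 - 2
f'(x) = 6x
Substitute x = 1:
f'(1) = 6 * 1 + 0
= 6 + 0
= 6

6


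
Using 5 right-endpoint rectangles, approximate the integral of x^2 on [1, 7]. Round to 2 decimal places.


Right Riemann sum uses right endpoints of each subinterval.
Interval: [1, 7], n = 5
dx = (7 - 1) / 5 = 6/5
Right endpoints: [11/5, 17/5, 23/5, 29/5, 7]
f values: [121/25, 289/25, 529/25, 841/25, 49]
Sum = dx * (sum of f values)
= 6/5 * 601/5
= 3606/25 = 144.24

144.24


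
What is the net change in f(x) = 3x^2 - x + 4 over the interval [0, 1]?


Net change = f(b) - f(a)
f(x) = 3x^2 - x + 4
Compute f(1):
f(1) = 3 * 1^2 - 1 * 1 + 4
= 3 - 1 + 4
= 6
Compute f(0):
f(0) = 3 * 0^2 - 1 * 0 + 4
= 0 + 0 + 4
= 4
Net change = 6 - 4 = 2

2


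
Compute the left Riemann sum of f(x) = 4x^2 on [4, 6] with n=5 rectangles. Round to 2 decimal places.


Left Riemann sum uses left endpoints of each subinterval.
Interval: [4, 6], n = 5
dx = (6 - 4) / 5 = 2/5
Left endpoints: [4, 22/5, 24/5, 26/5, 28/5]
f values: [64, 1936/25, 2304/25, 2704/25, 3136/25]
Sum = dx * (sum of f values)
= 2/5 * 2336/5
= 4672/25 = 186.88

186.88


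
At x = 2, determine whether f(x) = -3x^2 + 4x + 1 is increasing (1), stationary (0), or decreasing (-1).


Compute f'(x) to determine behavior:
f'(x) = -6x + 4
f'(2) = -6 * 2 + 4
= -12 + 4
= -8
Since f'(2) < 0, the function is decreasing (-1)

-1


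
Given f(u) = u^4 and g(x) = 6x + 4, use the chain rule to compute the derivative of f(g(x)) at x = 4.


Using the chain rule: (f(g(x)))' = f'(g(x)) * g'(x)
First, find g(4):
g(4) = 6 * 4 + 4 = 28
Next, f'(u) = 4u^3
And g'(x) = 6
So f'(g(4)) * g'(4)
= 4 * 28^3 * 6
= 4 * 21952 * 6
= 526848

526848


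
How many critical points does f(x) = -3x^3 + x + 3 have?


Find where f'(x) = 0:
f(x) = -3x^3 + x + 3
f'(x) = -9x^2 + 1
This is a quadratic in x. Use the discriminant to count real roots.
Discriminant = (0)^2 - 4 * (-9) * 1
= 0 - (-36)
= 36
Since discriminant > 0, f'(x) = 0 has 2 real solutions.
Number of critical points: 2

2
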